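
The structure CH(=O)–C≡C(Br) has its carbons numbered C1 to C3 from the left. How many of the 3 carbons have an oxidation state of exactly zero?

Each bond to a more electronegative atom (O, N, halogen) counts +1, each bond to a less electronegative atom (H, metal, B, Si) counts −1, and each C–C bond counts 0. Tallying each carbon:
C1: 1C, 1H, 2O → 0 − 1 + 2 = +1
C2: 4C → 0 = 0
C3: 3C, 1Br → 0 + 1 = +1
1 carbon (C2) meets the condition.

1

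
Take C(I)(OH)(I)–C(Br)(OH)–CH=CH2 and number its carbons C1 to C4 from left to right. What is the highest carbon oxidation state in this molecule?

+3

Tallying each carbon's bonds:
C1: 1C, 1O, 2I → 0 + 1 + 2 = +3
C2: 2C, 1O, 1Br → 0 + 1 + 1 = +2
C3: 3C, 1H → 0 − 1 = -1
C4: 2C, 2H → 0 − 2 = -2
The highest value is +3.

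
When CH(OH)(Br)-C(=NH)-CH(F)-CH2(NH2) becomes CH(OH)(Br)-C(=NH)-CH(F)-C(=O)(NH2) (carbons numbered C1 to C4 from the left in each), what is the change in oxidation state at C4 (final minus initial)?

+4

Before: C4 has 1 bond to C, 2 bonds to H, 1 bond to N → oxidation state -1.
After: C4 has 1 bond to C, 2 bonds to O, 1 bond to N → oxidation state +3.
Δ = +3 − (-1) = +4, so this is an oxidation at C4.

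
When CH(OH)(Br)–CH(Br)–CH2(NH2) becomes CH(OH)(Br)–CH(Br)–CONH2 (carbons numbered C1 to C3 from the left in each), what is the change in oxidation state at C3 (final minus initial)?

+4

Before: C3 has 1 bond to C, 2 bonds to H, 1 bond to N → oxidation state -1.
After: C3 has 1 bond to C, 2 bonds to O, 1 bond to N → oxidation state +3.
Δ = +3 − (-1) = +4, so this is an oxidation at C3.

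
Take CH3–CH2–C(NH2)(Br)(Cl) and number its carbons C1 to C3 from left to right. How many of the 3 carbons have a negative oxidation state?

Bonds to more-electronegative neighbours contribute +1 each, bonds to H or metals contribute −1 each, and C–C bonds contribute 0. Tallying each carbon:
C1: 1C, 3H → 0 − 3 = -3
C2: 2C, 2H → 0 − 2 = -2
C3: 1C, 1N, 1Cl, 1Br → 0 + 1 + 1 + 1 = +3
2 carbons (C1, C2) meet the condition.

2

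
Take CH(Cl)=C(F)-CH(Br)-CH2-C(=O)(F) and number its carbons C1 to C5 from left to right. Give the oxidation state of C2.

Assign +1 per bond to O/N/halogen, −1 per bond to H or an electropositive element, and 0 per bond to carbon.
C2 has a double bond to C (2×0 = 0), one bond to C (0), one bond to F (+1).
Oxidation state = 0 + 0 + 1 = +1.

+1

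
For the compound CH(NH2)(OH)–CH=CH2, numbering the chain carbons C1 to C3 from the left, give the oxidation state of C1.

+1

C1 has one bond to C (0), one bond to N (+1), one bond to O (+1), one bond to H (-1).
Oxidation state = 0 + 1 + 1 − 1 = +1.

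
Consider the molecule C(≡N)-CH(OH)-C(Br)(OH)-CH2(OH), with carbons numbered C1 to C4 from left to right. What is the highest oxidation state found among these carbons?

Tallying each carbon's bonds:
C1: 1C, 3N → 0 + 3 = +3
C2: 2C, 1H, 1O → 0 − 1 + 1 = 0
C3: 2C, 1O, 1Br → 0 + 1 + 1 = +2
C4: 1C, 2H, 1O → 0 − 2 + 1 = -1
The highest value is +3.

+3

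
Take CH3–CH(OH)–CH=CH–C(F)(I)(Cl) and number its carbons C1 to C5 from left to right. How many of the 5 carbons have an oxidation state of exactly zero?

Tallying each carbon's bonds:
C1: 1C, 3H → 0 − 3 = -3
C2: 2C, 1H, 1O → 0 − 1 + 1 = 0
C3: 3C, 1H → 0 − 1 = -1
C4: 3C, 1H → 0 − 1 = -1
C5: 1C, 1F, 1Cl, 1I → 0 + 1 + 1 + 1 = +3
1 carbon (C2) meets the condition.

1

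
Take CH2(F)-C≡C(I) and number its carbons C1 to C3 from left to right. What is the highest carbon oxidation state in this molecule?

+1

Tallying each carbon's bonds:
C1: 1C, 2H, 1F → 0 − 2 + 1 = -1
C2: 4C → 0 = 0
C3: 3C, 1I → 0 + 1 = +1
The highest value is +1.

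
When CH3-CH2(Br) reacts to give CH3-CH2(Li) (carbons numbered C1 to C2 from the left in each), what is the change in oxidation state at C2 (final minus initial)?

Before: C2 has 1 bond to C, 2 bonds to H, 1 bond to Br → oxidation state -1.
After: C2 has 1 bond to C, 2 bonds to H, 1 bond to Li → oxidation state -3.
Δ = -3 − (-1) = -2, so this is a reduction at C2.

-2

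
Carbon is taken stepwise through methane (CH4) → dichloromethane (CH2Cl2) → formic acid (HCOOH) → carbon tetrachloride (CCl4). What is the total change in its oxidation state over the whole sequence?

+8

Carbon oxidation states along the series — methane: -4, dichloromethane: 0, formic acid: +2, carbon tetrachloride: +4.
Net change = +4 − (-4) = +8.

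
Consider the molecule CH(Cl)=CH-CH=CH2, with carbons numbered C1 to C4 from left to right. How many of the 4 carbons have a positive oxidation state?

0

Each bond to a more electronegative atom (O, N, halogen) counts +1, each bond to a less electronegative atom (H, metal, B, Si) counts −1, and each C–C bond counts 0. Tallying each carbon:
C1: 2C, 1H, 1Cl → 0 − 1 + 1 = 0
C2: 3C, 1H → 0 − 1 = -1
C3: 3C, 1H → 0 − 1 = -1
C4: 2C, 2H → 0 − 2 = -2
0 carbons meet the condition.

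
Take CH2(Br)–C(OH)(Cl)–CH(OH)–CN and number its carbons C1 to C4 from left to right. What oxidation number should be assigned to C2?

Count +1 for every bond to an atom more electronegative than carbon and −1 for every bond to one less electronegative; C–C bonds are 0.
C2 has one bond to C (0), one bond to C (0), one bond to O (+1), one bond to Cl (+1).
Oxidation state = 0 + 0 + 1 + 1 = +2.

+2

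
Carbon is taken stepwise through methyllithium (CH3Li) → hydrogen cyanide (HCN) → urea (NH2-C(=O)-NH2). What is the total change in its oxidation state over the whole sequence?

Carbon oxidation states along the series — methyllithium: -4, hydrogen cyanide: +2, urea: +4.
Net change = +4 − (-4) = +8.

+8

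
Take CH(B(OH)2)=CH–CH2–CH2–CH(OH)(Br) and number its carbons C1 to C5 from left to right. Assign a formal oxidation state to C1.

Count +1 for every bond to an atom more electronegative than carbon and −1 for every bond to one less electronegative; C–C bonds are 0.
C1 has a double bond to C (2×0 = 0), one bond to B (-1), one bond to H (-1).
Oxidation state = 0 − 1 − 1 = -2.

-2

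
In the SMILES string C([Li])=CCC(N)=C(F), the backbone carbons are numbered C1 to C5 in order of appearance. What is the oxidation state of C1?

Count +1 for every bond to an atom more electronegative than carbon and −1 for every bond to one less electronegative; C–C bonds are 0.
C1 has a double bond to C (2×0 = 0), one bond to H (-1), one bond to Li (-1).
Oxidation state = 0 − 1 − 1 = -2.

-2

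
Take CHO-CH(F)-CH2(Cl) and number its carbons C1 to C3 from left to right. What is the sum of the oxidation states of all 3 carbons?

0

Tallying each carbon's bonds:
C1: 1C, 1H, 2O → 0 − 1 + 2 = +1
C2: 2C, 1H, 1F → 0 − 1 + 1 = 0
C3: 1C, 2H, 1Cl → 0 − 2 + 1 = -1
Sum = +1 + 0 − 1 = 0.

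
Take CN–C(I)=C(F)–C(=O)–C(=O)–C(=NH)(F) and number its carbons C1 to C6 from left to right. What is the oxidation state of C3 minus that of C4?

-1

C3: 3C, 1F → 0 + 1 = +1
C4: 2C, 2O → 0 + 2 = +2
Difference: +1 − (+2) = -1.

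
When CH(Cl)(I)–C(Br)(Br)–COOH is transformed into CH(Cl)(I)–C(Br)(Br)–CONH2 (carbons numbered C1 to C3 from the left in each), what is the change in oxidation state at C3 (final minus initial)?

Before: C3 has 1 bond to C, 3 bonds to O → oxidation state +3.
After: C3 has 1 bond to C, 2 bonds to O, 1 bond to N → oxidation state +3.
Δ = +3 − (+3) = 0, so no net redox change at C3.

0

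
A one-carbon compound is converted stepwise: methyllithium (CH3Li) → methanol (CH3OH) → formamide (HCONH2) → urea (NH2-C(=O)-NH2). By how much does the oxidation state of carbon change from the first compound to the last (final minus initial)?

+8

Carbon oxidation states along the series — methyllithium: -4, methanol: -2, formamide: +2, urea: +4.
Net change = +4 − (-4) = +8.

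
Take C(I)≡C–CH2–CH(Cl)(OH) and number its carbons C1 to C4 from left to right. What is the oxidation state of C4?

Each bond to a more electronegative atom (O, N, halogen) counts +1, each bond to a less electronegative atom (H, metal, B, Si) counts −1, and each C–C bond counts 0.
C4 has one bond to C (0), one bond to H (-1), one bond to Cl (+1), one bond to O (+1).
Oxidation state = 0 − 1 + 1 + 1 = +1.

+1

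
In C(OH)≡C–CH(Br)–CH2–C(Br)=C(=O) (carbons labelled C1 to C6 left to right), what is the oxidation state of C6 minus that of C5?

+1

C6: 2C, 2O → 0 + 2 = +2
C5: 3C, 1Br → 0 + 1 = +1
Difference: +2 − (+1) = +1.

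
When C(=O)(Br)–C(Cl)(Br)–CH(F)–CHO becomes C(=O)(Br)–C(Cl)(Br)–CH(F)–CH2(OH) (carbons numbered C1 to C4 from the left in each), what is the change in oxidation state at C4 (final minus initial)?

Before: C4 has 1 bond to C, 1 bond to H, 2 bonds to O → oxidation state +1.
After: C4 has 1 bond to C, 2 bonds to H, 1 bond to O → oxidation state -1.
Δ = -1 − (+1) = -2, so this is a reduction at C4.

-2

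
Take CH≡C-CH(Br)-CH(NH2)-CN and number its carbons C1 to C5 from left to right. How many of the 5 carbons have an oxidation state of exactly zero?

Each bond to a more electronegative atom (O, N, halogen) counts +1, each bond to a less electronegative atom (H, metal, B, Si) counts −1, and each C–C bond counts 0. Tallying each carbon:
C1: 3C, 1H → 0 − 1 = -1
C2: 4C → 0 = 0
C3: 2C, 1H, 1Br → 0 − 1 + 1 = 0
C4: 2C, 1H, 1N → 0 − 1 + 1 = 0
C5: 1C, 3N → 0 + 3 = +3
3 carbons (C2, C3, C4) meet the condition.

3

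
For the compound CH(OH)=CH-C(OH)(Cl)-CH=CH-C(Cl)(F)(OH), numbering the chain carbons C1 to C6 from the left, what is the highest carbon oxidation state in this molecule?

Count +1 for every bond to an atom more electronegative than carbon and −1 for every bond to one less electronegative; C–C bonds are 0. Tallying each carbon:
C1: 2C, 1H, 1O → 0 − 1 + 1 = 0
C2: 3C, 1H → 0 − 1 = -1
C3: 2C, 1O, 1Cl → 0 + 1 + 1 = +2
C4: 3C, 1H → 0 − 1 = -1
C5: 3C, 1H → 0 − 1 = -1
C6: 1C, 1O, 1F, 1Cl → 0 + 1 + 1 + 1 = +3
The highest value is +3.

+3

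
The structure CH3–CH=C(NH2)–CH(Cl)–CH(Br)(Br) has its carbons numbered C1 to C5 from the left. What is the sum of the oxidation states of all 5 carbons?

-2

Count +1 for every bond to an atom more electronegative than carbon and −1 for every bond to one less electronegative; C–C bonds are 0. Tallying each carbon:
C1: 1C, 3H → 0 − 3 = -3
C2: 3C, 1H → 0 − 1 = -1
C3: 3C, 1N → 0 + 1 = +1
C4: 2C, 1H, 1Cl → 0 − 1 + 1 = 0
C5: 1C, 1H, 2Br → 0 − 1 + 2 = +1
Sum = -3 − 1 + 1 + 0 + 1 = -2.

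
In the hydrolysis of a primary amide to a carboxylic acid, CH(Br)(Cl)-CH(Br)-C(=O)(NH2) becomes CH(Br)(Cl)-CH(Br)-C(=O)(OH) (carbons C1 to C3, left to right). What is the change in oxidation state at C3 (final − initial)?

Before: C3 has 1 bond to C, 2 bonds to O, 1 bond to N → oxidation state +3.
After: C3 has 1 bond to C, 3 bonds to O → oxidation state +3.
Δ = +3 − (+3) = 0, so no net redox change at C3.

0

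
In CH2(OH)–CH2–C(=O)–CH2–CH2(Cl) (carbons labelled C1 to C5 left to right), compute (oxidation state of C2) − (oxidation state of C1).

C2: 2C, 2H → 0 − 2 = -2
C1: 1C, 2H, 1O → 0 − 2 + 1 = -1
Difference: -2 − (-1) = -1.

-1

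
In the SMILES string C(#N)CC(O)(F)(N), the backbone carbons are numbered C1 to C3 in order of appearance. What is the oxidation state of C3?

+3

C3 has one bond to C (0), one bond to O (+1), one bond to F (+1), one bond to N (+1).
Oxidation state = 0 + 1 + 1 + 1 = +3.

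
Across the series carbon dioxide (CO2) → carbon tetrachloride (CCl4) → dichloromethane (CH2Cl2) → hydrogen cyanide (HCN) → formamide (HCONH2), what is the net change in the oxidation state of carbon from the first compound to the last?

Carbon oxidation states along the series — carbon dioxide: +4, carbon tetrachloride: +4, dichloromethane: 0, hydrogen cyanide: +2, formamide: +2.
Net change = +2 − (+4) = -2.

-2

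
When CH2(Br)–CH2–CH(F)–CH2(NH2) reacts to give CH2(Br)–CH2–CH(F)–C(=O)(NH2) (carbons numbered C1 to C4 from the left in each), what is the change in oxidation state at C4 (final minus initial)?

+4

Before: C4 has 1 bond to C, 2 bonds to H, 1 bond to N → oxidation state -1.
After: C4 has 1 bond to C, 2 bonds to O, 1 bond to N → oxidation state +3.
Δ = +3 − (-1) = +4, so this is an oxidation at C4.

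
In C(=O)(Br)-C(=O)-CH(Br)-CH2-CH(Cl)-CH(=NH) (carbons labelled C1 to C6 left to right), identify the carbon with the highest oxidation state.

Tallying each carbon's bonds:
C1: 1C, 2O, 1Br → 0 + 2 + 1 = +3
C2: 2C, 2O → 0 + 2 = +2
C3: 2C, 1H, 1Br → 0 − 1 + 1 = 0
C4: 2C, 2H → 0 − 2 = -2
C5: 2C, 1H, 1Cl → 0 − 1 + 1 = 0
C6: 1C, 1H, 2N → 0 − 1 + 2 = +1
The most oxidised carbon is C1 at +3.

C1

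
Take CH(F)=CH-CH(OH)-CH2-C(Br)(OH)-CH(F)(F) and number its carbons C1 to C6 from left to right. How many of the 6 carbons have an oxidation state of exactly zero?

2

Assign +1 per bond to O/N/halogen, −1 per bond to H or an electropositive element, and 0 per bond to carbon. Tallying each carbon:
C1: 2C, 1H, 1F → 0 − 1 + 1 = 0
C2: 3C, 1H → 0 − 1 = -1
C3: 2C, 1H, 1O → 0 − 1 + 1 = 0
C4: 2C, 2H → 0 − 2 = -2
C5: 2C, 1O, 1Br → 0 + 1 + 1 = +2
C6: 1C, 1H, 2F → 0 − 1 + 2 = +1
2 carbons (C1, C3) meet the condition.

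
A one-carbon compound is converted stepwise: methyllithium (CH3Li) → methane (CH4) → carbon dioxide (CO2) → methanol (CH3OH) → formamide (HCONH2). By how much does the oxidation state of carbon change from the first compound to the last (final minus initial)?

+6

Carbon oxidation states along the series — methyllithium: -4, methane: -4, carbon dioxide: +4, methanol: -2, formamide: +2.
Net change = +2 − (-4) = +6.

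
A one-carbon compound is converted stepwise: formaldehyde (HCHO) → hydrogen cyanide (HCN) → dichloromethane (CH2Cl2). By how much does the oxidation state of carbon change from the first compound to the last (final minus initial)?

0

Carbon oxidation states along the series — formaldehyde: 0, hydrogen cyanide: +2, dichloromethane: 0.
Net change = 0 − (0) = 0.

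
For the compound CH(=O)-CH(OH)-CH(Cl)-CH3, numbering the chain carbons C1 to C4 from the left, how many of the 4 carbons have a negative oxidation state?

1

Each bond to a more electronegative atom (O, N, halogen) counts +1, each bond to a less electronegative atom (H, metal, B, Si) counts −1, and each C–C bond counts 0. Tallying each carbon:
C1: 1C, 1H, 2O → 0 − 1 + 2 = +1
C2: 2C, 1H, 1O → 0 − 1 + 1 = 0
C3: 2C, 1H, 1Cl → 0 − 1 + 1 = 0
C4: 1C, 3H → 0 − 3 = -3
1 carbon (C4) meets the condition.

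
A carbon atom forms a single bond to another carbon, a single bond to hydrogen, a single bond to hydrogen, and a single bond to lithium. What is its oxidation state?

-3

Each bond to a more electronegative atom (O, N, halogen) counts +1, each bond to a less electronegative atom (H, metal, B, Si) counts −1, and each C–C bond counts 0.
The carbon has one bond to C (0), one bond to H (-1), one bond to Li (-1), one bond to H (-1).
Oxidation state = 0 − 1 − 1 − 1 = -3.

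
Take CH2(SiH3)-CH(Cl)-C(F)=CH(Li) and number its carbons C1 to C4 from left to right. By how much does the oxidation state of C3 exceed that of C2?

C3: 3C, 1F → 0 + 1 = +1
C2: 2C, 1H, 1Cl → 0 − 1 + 1 = 0
Difference: +1 − (0) = +1.

+1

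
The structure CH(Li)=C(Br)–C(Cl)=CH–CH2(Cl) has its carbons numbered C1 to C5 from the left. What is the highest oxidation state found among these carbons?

+1

Tallying each carbon's bonds:
C1: 2C, 1H, 1Li → 0 − 1 − 1 = -2
C2: 3C, 1Br → 0 + 1 = +1
C3: 3C, 1Cl → 0 + 1 = +1
C4: 3C, 1H → 0 − 1 = -1
C5: 1C, 2H, 1Cl → 0 − 2 + 1 = -1
The highest value is +1.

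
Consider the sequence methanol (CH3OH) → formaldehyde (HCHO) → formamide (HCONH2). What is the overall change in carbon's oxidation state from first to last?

Carbon oxidation states along the series — methanol: -2, formaldehyde: 0, formamide: +2.
Net change = +2 − (-2) = +4.

+4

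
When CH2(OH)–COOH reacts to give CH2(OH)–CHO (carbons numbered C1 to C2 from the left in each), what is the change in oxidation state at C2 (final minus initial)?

-2

Before: C2 has 1 bond to C, 3 bonds to O → oxidation state +3.
After: C2 has 1 bond to C, 1 bond to H, 2 bonds to O → oxidation state +1.
Δ = +1 − (+3) = -2, so this is a reduction at C2.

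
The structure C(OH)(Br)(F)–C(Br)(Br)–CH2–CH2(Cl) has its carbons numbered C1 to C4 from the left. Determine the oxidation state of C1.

+3

Bonds to more-electronegative neighbours contribute +1 each, bonds to H or metals contribute −1 each, and C–C bonds contribute 0.
C1 has one bond to C (0), one bond to O (+1), one bond to Br (+1), one bond to F (+1).
Oxidation state = 0 + 1 + 1 + 1 = +3.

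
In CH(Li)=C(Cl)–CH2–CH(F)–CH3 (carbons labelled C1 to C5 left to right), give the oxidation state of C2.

+1

Bonds to more-electronegative neighbours contribute +1 each, bonds to H or metals contribute −1 each, and C–C bonds contribute 0.
C2 has a double bond to C (2×0 = 0), one bond to C (0), one bond to Cl (+1).
Oxidation state = 0 + 0 + 1 = +1.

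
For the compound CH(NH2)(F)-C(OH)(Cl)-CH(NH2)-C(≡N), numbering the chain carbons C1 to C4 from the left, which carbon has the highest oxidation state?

Bonds to more-electronegative neighbours contribute +1 each, bonds to H or metals contribute −1 each, and C–C bonds contribute 0. Tallying each carbon:
C1: 1C, 1H, 1N, 1F → 0 − 1 + 1 + 1 = +1
C2: 2C, 1O, 1Cl → 0 + 1 + 1 = +2
C3: 2C, 1H, 1N → 0 − 1 + 1 = 0
C4: 1C, 3N → 0 + 3 = +3
The most oxidised carbon is C4 at +3.

C4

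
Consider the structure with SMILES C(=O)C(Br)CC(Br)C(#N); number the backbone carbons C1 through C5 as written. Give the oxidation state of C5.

+3

C5 has one bond to C (0), a triple bond to N (3×+1 = +3).
Oxidation state = 0 + 3 = +3.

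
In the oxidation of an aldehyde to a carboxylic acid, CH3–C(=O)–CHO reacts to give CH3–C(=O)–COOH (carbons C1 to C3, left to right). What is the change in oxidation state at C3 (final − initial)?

Before: C3 has 1 bond to C, 1 bond to H, 2 bonds to O → oxidation state +1.
After: C3 has 1 bond to C, 3 bonds to O → oxidation state +3.
Δ = +3 − (+1) = +2, so this is an oxidation at C3.

+2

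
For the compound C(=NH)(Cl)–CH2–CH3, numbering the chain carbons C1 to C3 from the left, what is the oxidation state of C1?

+3

Each bond to a more electronegative atom (O, N, halogen) counts +1, each bond to a less electronegative atom (H, metal, B, Si) counts −1, and each C–C bond counts 0.
C1 has one bond to C (0), a double bond to N (2×+1 = +2), one bond to Cl (+1).
Oxidation state = 0 + 2 + 1 = +3.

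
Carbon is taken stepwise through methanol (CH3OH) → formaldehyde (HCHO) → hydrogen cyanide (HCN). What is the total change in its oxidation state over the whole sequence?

Carbon oxidation states along the series — methanol: -2, formaldehyde: 0, hydrogen cyanide: +2.
Net change = +2 − (-2) = +4.

+4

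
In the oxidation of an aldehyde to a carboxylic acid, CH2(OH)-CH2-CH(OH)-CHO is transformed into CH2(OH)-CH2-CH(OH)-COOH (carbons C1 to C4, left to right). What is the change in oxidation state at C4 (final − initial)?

Before: C4 has 1 bond to C, 1 bond to H, 2 bonds to O → oxidation state +1.
After: C4 has 1 bond to C, 3 bonds to O → oxidation state +3.
Δ = +3 − (+1) = +2, so this is an oxidation at C4.

+2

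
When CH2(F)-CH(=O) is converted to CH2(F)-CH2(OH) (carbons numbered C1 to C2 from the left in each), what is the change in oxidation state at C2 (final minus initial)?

Before: C2 has 1 bond to C, 1 bond to H, 2 bonds to O → oxidation state +1.
After: C2 has 1 bond to C, 2 bonds to H, 1 bond to O → oxidation state -1.
Δ = -1 − (+1) = -2, so this is a reduction at C2.

-2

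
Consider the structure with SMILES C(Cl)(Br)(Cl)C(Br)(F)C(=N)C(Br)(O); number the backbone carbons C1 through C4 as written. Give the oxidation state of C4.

Each bond to a more electronegative atom (O, N, halogen) counts +1, each bond to a less electronegative atom (H, metal, B, Si) counts −1, and each C–C bond counts 0.
C4 has one bond to C (0), one bond to Br (+1), one bond to O (+1), one bond to H (-1).
Oxidation state = 0 + 1 + 1 − 1 = +1.

+1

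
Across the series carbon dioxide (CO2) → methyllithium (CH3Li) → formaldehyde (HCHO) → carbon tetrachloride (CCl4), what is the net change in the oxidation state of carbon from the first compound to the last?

Carbon oxidation states along the series — carbon dioxide: +4, methyllithium: -4, formaldehyde: 0, carbon tetrachloride: +4.
Net change = +4 − (+4) = 0.

0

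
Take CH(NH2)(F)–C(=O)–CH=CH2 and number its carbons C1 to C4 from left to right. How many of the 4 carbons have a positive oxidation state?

2

Tallying each carbon's bonds:
C1: 1C, 1H, 1N, 1F → 0 − 1 + 1 + 1 = +1
C2: 2C, 2O → 0 + 2 = +2
C3: 3C, 1H → 0 − 1 = -1
C4: 2C, 2H → 0 − 2 = -2
2 carbons (C1, C2) meet the condition.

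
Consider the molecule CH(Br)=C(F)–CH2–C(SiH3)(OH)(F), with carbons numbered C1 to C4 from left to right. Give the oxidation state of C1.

0

Bonds to more-electronegative neighbours contribute +1 each, bonds to H or metals contribute −1 each, and C–C bonds contribute 0.
C1 has a double bond to C (2×0 = 0), one bond to H (-1), one bond to Br (+1).
Oxidation state = 0 − 1 + 1 = 0.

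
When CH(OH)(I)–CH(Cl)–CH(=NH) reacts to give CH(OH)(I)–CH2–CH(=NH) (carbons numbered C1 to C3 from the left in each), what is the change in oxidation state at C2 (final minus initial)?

-2

Before: C2 has 2 bonds to C, 1 bond to H, 1 bond to Cl → oxidation state 0.
After: C2 has 2 bonds to C, 2 bonds to H → oxidation state -2.
Δ = -2 − (0) = -2, so this is a reduction at C2.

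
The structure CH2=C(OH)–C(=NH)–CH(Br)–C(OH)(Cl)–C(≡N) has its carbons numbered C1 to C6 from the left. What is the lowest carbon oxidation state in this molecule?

-2

Each bond to a more electronegative atom (O, N, halogen) counts +1, each bond to a less electronegative atom (H, metal, B, Si) counts −1, and each C–C bond counts 0. Tallying each carbon:
C1: 2C, 2H → 0 − 2 = -2
C2: 3C, 1O → 0 + 1 = +1
C3: 2C, 2N → 0 + 2 = +2
C4: 2C, 1H, 1Br → 0 − 1 + 1 = 0
C5: 2C, 1O, 1Cl → 0 + 1 + 1 = +2
C6: 1C, 3N → 0 + 3 = +3
The lowest value is -2.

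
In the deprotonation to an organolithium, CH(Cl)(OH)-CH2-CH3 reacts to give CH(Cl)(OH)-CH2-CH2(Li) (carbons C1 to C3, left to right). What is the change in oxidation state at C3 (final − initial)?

Before: C3 has 1 bond to C, 3 bonds to H → oxidation state -3.
After: C3 has 1 bond to C, 2 bonds to H, 1 bond to Li → oxidation state -3.
Δ = -3 − (-3) = 0, so no net redox change at C3.

0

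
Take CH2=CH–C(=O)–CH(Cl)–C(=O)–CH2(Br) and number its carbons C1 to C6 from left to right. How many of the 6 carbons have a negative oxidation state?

Each bond to a more electronegative atom (O, N, halogen) counts +1, each bond to a less electronegative atom (H, metal, B, Si) counts −1, and each C–C bond counts 0. Tallying each carbon:
C1: 2C, 2H → 0 − 2 = -2
C2: 3C, 1H → 0 − 1 = -1
C3: 2C, 2O → 0 + 2 = +2
C4: 2C, 1H, 1Cl → 0 − 1 + 1 = 0
C5: 2C, 2O → 0 + 2 = +2
C6: 1C, 2H, 1Br → 0 − 2 + 1 = -1
3 carbons (C1, C2, C6) meet the condition.

3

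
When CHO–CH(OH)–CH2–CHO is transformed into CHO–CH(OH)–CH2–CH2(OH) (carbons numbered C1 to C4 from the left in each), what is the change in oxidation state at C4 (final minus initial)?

Before: C4 has 1 bond to C, 1 bond to H, 2 bonds to O → oxidation state +1.
After: C4 has 1 bond to C, 2 bonds to H, 1 bond to O → oxidation state -1.
Δ = -1 − (+1) = -2, so this is a reduction at C4.

-2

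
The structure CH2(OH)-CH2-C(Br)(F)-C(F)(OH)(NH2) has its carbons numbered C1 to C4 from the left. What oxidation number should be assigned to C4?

+3

C4 has one bond to C (0), one bond to F (+1), one bond to O (+1), one bond to N (+1).
Oxidation state = 0 + 1 + 1 + 1 = +3.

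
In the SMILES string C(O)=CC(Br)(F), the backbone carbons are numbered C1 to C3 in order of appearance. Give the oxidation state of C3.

+1

Count +1 for every bond to an atom more electronegative than carbon and −1 for every bond to one less electronegative; C–C bonds are 0.
C3 has one bond to C (0), one bond to H (-1), one bond to Br (+1), one bond to F (+1).
Oxidation state = 0 − 1 + 1 + 1 = +1.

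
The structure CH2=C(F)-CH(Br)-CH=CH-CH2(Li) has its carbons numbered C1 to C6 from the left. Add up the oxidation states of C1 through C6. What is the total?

Tallying each carbon's bonds:
C1: 2C, 2H → 0 − 2 = -2
C2: 3C, 1F → 0 + 1 = +1
C3: 2C, 1H, 1Br → 0 − 1 + 1 = 0
C4: 3C, 1H → 0 − 1 = -1
C5: 3C, 1H → 0 − 1 = -1
C6: 1C, 2H, 1Li → 0 − 2 − 1 = -3
Sum = -2 + 1 + 0 − 1 − 1 − 3 = -6.

-6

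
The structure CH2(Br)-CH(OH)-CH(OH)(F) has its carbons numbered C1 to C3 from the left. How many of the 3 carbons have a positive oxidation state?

1

Tallying each carbon's bonds:
C1: 1C, 2H, 1Br → 0 − 2 + 1 = -1
C2: 2C, 1H, 1O → 0 − 1 + 1 = 0
C3: 1C, 1H, 1O, 1F → 0 − 1 + 1 + 1 = +1
1 carbon (C3) meets the condition.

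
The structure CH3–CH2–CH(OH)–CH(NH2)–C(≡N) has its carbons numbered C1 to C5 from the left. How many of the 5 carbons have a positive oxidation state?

1

Tallying each carbon's bonds:
C1: 1C, 3H → 0 − 3 = -3
C2: 2C, 2H → 0 − 2 = -2
C3: 2C, 1H, 1O → 0 − 1 + 1 = 0
C4: 2C, 1H, 1N → 0 − 1 + 1 = 0
C5: 1C, 3N → 0 + 3 = +3
1 carbon (C5) meets the condition.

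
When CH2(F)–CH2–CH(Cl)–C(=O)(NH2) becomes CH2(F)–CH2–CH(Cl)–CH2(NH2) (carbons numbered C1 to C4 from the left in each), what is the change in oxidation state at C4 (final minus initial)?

Before: C4 has 1 bond to C, 2 bonds to O, 1 bond to N → oxidation state +3.
After: C4 has 1 bond to C, 2 bonds to H, 1 bond to N → oxidation state -1.
Δ = -1 − (+3) = -4, so this is a reduction at C4.

-4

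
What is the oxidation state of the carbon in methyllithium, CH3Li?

-4

Bonds to more-electronegative neighbours contribute +1 each, bonds to H or metals contribute −1 each, and C–C bonds contribute 0.
The carbon has one bond to H (-1), one bond to H (-1), one bond to H (-1), one bond to Li (-1).
Oxidation state = -1 − 1 − 1 − 1 = -4.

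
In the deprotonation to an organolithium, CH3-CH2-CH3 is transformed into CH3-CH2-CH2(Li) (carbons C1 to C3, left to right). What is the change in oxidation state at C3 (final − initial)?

Before: C3 has 1 bond to C, 3 bonds to H → oxidation state -3.
After: C3 has 1 bond to C, 2 bonds to H, 1 bond to Li → oxidation state -3.
Δ = -3 − (-3) = 0, so no net redox change at C3.

0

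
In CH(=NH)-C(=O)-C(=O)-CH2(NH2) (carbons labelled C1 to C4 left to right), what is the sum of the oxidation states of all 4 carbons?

+4

Bonds to more-electronegative neighbours contribute +1 each, bonds to H or metals contribute −1 each, and C–C bonds contribute 0. Tallying each carbon:
C1: 1C, 1H, 2N → 0 − 1 + 2 = +1
C2: 2C, 2O → 0 + 2 = +2
C3: 2C, 2O → 0 + 2 = +2
C4: 1C, 2H, 1N → 0 − 2 + 1 = -1
Sum = +1 + 2 + 2 − 1 = +4.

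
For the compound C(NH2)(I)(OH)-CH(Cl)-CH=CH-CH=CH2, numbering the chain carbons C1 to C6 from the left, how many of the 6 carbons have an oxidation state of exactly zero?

1

Bonds to more-electronegative neighbours contribute +1 each, bonds to H or metals contribute −1 each, and C–C bonds contribute 0. Tallying each carbon:
C1: 1C, 1O, 1N, 1I → 0 + 1 + 1 + 1 = +3
C2: 2C, 1H, 1Cl → 0 − 1 + 1 = 0
C3: 3C, 1H → 0 − 1 = -1
C4: 3C, 1H → 0 − 1 = -1
C5: 3C, 1H → 0 − 1 = -1
C6: 2C, 2H → 0 − 2 = -2
1 carbon (C2) meets the condition.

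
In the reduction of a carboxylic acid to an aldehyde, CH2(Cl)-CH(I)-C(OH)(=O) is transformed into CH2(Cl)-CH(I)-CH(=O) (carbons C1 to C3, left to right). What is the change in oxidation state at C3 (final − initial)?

Before: C3 has 1 bond to C, 3 bonds to O → oxidation state +3.
After: C3 has 1 bond to C, 1 bond to H, 2 bonds to O → oxidation state +1.
Δ = +1 − (+3) = -2, so this is a reduction at C3.

-2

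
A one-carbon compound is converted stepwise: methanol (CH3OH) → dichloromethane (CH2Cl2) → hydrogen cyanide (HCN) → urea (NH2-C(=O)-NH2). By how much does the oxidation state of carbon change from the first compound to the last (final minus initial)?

+6

Carbon oxidation states along the series — methanol: -2, dichloromethane: 0, hydrogen cyanide: +2, urea: +4.
Net change = +4 − (-2) = +6.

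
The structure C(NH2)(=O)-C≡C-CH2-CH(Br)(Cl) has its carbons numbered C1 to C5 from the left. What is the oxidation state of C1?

C1 has one bond to C (0), one bond to N (+1), a double bond to O (2×+1 = +2).
Oxidation state = 0 + 1 + 2 = +3.

+3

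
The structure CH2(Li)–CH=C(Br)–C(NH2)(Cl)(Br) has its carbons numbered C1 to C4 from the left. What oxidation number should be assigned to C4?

+3

Each bond to a more electronegative atom (O, N, halogen) counts +1, each bond to a less electronegative atom (H, metal, B, Si) counts −1, and each C–C bond counts 0.
C4 has one bond to C (0), one bond to N (+1), one bond to Cl (+1), one bond to Br (+1).
Oxidation state = 0 + 1 + 1 + 1 = +3.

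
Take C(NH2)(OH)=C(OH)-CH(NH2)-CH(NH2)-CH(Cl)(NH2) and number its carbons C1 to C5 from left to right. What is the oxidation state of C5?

+1

Each bond to a more electronegative atom (O, N, halogen) counts +1, each bond to a less electronegative atom (H, metal, B, Si) counts −1, and each C–C bond counts 0.
C5 has one bond to C (0), one bond to Cl (+1), one bond to H (-1), one bond to N (+1).
Oxidation state = 0 + 1 − 1 + 1 = +1.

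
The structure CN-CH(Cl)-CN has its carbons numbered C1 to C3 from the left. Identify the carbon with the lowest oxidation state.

C2

Tallying each carbon's bonds:
C1: 1C, 3N → 0 + 3 = +3
C2: 2C, 1H, 1Cl → 0 − 1 + 1 = 0
C3: 1C, 3N → 0 + 3 = +3
The most reduced carbon is C2 at 0.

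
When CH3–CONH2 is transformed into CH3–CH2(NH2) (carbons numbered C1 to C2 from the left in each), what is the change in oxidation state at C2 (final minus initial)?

Before: C2 has 1 bond to C, 2 bonds to O, 1 bond to N → oxidation state +3.
After: C2 has 1 bond to C, 2 bonds to H, 1 bond to N → oxidation state -1.
Δ = -1 − (+3) = -4, so this is a reduction at C2.

-4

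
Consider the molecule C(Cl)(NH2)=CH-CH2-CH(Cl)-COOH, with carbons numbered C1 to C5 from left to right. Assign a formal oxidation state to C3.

Each bond to a more electronegative atom (O, N, halogen) counts +1, each bond to a less electronegative atom (H, metal, B, Si) counts −1, and each C–C bond counts 0.
C3 has one bond to C (0), one bond to C (0), one bond to H (-1), one bond to H (-1).
Oxidation state = 0 + 0 − 1 − 1 = -2.

-2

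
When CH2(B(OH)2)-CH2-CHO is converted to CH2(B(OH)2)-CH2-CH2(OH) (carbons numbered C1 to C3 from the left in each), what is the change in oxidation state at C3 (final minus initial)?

-2

Before: C3 has 1 bond to C, 1 bond to H, 2 bonds to O → oxidation state +1.
After: C3 has 1 bond to C, 2 bonds to H, 1 bond to O → oxidation state -1.
Δ = -1 − (+1) = -2, so this is a reduction at C3.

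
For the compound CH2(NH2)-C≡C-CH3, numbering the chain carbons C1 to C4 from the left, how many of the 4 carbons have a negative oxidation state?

2

Count +1 for every bond to an atom more electronegative than carbon and −1 for every bond to one less electronegative; C–C bonds are 0. Tallying each carbon:
C1: 1C, 2H, 1N → 0 − 2 + 1 = -1
C2: 4C → 0 = 0
C3: 4C → 0 = 0
C4: 1C, 3H → 0 − 3 = -3
2 carbons (C1, C4) meet the condition.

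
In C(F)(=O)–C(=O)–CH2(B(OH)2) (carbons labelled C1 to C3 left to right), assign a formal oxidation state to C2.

+2

C2 has one bond to C (0), one bond to C (0), a double bond to O (2×+1 = +2).
Oxidation state = 0 + 0 + 2 = +2.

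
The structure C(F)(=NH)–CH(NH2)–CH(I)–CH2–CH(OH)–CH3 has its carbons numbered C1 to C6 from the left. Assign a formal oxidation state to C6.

-3

C6 has one bond to C (0), one bond to H (-1), one bond to H (-1), one bond to H (-1).
Oxidation state = 0 − 1 − 1 − 1 = -3.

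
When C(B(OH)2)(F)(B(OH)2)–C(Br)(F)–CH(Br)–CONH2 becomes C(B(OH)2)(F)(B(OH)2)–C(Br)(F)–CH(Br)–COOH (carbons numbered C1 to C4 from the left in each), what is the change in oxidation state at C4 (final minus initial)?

0

Before: C4 has 1 bond to C, 2 bonds to O, 1 bond to N → oxidation state +3.
After: C4 has 1 bond to C, 3 bonds to O → oxidation state +3.
Δ = +3 − (+3) = 0, so no net redox change at C4.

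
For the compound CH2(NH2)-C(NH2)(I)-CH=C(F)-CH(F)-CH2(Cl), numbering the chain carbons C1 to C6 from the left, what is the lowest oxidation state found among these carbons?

Count +1 for every bond to an atom more electronegative than carbon and −1 for every bond to one less electronegative; C–C bonds are 0. Tallying each carbon:
C1: 1C, 2H, 1N → 0 − 2 + 1 = -1
C2: 2C, 1N, 1I → 0 + 1 + 1 = +2
C3: 3C, 1H → 0 − 1 = -1
C4: 3C, 1F → 0 + 1 = +1
C5: 2C, 1H, 1F → 0 − 1 + 1 = 0
C6: 1C, 2H, 1Cl → 0 − 2 + 1 = -1
The lowest value is -1.

-1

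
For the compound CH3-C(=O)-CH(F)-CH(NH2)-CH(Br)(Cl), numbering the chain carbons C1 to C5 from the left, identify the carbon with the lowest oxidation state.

C1

Assign +1 per bond to O/N/halogen, −1 per bond to H or an electropositive element, and 0 per bond to carbon. Tallying each carbon:
C1: 1C, 3H → 0 − 3 = -3
C2: 2C, 2O → 0 + 2 = +2
C3: 2C, 1H, 1F → 0 − 1 + 1 = 0
C4: 2C, 1H, 1N → 0 − 1 + 1 = 0
C5: 1C, 1H, 1Cl, 1Br → 0 − 1 + 1 + 1 = +1
The most reduced carbon is C1 at -3.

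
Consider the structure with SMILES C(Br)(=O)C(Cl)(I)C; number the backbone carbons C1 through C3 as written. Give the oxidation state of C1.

+3

Assign +1 per bond to O/N/halogen, −1 per bond to H or an electropositive element, and 0 per bond to carbon.
C1 has one bond to C (0), one bond to Br (+1), a double bond to O (2×+1 = +2).
Oxidation state = 0 + 1 + 2 = +3.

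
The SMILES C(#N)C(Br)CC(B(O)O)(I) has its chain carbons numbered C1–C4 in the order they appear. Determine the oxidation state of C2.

0

Each bond to a more electronegative atom (O, N, halogen) counts +1, each bond to a less electronegative atom (H, metal, B, Si) counts −1, and each C–C bond counts 0.
C2 has one bond to C (0), one bond to C (0), one bond to H (-1), one bond to Br (+1).
Oxidation state = 0 + 0 − 1 + 1 = 0.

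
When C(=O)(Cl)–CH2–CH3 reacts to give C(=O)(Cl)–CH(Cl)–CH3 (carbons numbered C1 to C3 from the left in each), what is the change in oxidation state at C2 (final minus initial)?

+2

Before: C2 has 2 bonds to C, 2 bonds to H → oxidation state -2.
After: C2 has 2 bonds to C, 1 bond to H, 1 bond to Cl → oxidation state 0.
Δ = 0 − (-2) = +2, so this is an oxidation at C2.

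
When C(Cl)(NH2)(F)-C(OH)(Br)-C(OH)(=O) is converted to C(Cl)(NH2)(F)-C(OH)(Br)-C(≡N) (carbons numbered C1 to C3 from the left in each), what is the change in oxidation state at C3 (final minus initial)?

Before: C3 has 1 bond to C, 3 bonds to O → oxidation state +3.
After: C3 has 1 bond to C, 3 bonds to N → oxidation state +3.
Δ = +3 − (+3) = 0, so no net redox change at C3.

0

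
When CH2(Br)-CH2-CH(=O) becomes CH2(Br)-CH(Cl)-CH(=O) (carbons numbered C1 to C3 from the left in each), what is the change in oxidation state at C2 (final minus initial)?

Before: C2 has 2 bonds to C, 2 bonds to H → oxidation state -2.
After: C2 has 2 bonds to C, 1 bond to H, 1 bond to Cl → oxidation state 0.
Δ = 0 − (-2) = +2, so this is an oxidation at C2.

+2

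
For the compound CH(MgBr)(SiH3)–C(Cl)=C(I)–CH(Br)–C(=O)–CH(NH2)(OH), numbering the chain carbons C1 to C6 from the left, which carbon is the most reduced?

Tallying each carbon's bonds:
C1: 1C, 1H, 1Mg, 1Si → 0 − 1 − 1 − 1 = -3
C2: 3C, 1Cl → 0 + 1 = +1
C3: 3C, 1I → 0 + 1 = +1
C4: 2C, 1H, 1Br → 0 − 1 + 1 = 0
C5: 2C, 2O → 0 + 2 = +2
C6: 1C, 1H, 1O, 1N → 0 − 1 + 1 + 1 = +1
The most reduced carbon is C1 at -3.

C1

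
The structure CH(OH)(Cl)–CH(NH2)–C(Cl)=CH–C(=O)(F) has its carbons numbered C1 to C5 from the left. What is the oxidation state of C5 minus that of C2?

C5: 1C, 2O, 1F → 0 + 2 + 1 = +3
C2: 2C, 1H, 1N → 0 − 1 + 1 = 0
Difference: +3 − (0) = +3.

+3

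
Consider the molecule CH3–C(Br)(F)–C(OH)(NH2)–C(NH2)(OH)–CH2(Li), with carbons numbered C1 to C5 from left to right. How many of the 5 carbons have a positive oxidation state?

3

Tallying each carbon's bonds:
C1: 1C, 3H → 0 − 3 = -3
C2: 2C, 1F, 1Br → 0 + 1 + 1 = +2
C3: 2C, 1O, 1N → 0 + 1 + 1 = +2
C4: 2C, 1O, 1N → 0 + 1 + 1 = +2
C5: 1C, 2H, 1Li → 0 − 2 − 1 = -3
3 carbons (C2, C3, C4) meet the condition.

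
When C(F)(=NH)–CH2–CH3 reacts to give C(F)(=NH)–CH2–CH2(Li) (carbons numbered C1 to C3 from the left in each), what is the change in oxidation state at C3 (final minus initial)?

Before: C3 has 1 bond to C, 3 bonds to H → oxidation state -3.
After: C3 has 1 bond to C, 2 bonds to H, 1 bond to Li → oxidation state -3.
Δ = -3 − (-3) = 0, so no net redox change at C3.

0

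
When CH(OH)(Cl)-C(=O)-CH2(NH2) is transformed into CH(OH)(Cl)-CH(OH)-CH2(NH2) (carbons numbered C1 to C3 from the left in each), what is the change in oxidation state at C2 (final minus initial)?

-2

Before: C2 has 2 bonds to C, 2 bonds to O → oxidation state +2.
After: C2 has 2 bonds to C, 1 bond to H, 1 bond to O → oxidation state 0.
Δ = 0 − (+2) = -2, so this is a reduction at C2.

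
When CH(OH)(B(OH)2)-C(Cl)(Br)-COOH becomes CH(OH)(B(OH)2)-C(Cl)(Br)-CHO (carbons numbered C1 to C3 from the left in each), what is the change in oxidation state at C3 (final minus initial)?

Before: C3 has 1 bond to C, 3 bonds to O → oxidation state +3.
After: C3 has 1 bond to C, 1 bond to H, 2 bonds to O → oxidation state +1.
Δ = +1 − (+3) = -2, so this is a reduction at C3.

-2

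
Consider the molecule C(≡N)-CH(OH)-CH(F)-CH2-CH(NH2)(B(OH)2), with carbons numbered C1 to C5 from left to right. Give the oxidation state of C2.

0

Each bond to a more electronegative atom (O, N, halogen) counts +1, each bond to a less electronegative atom (H, metal, B, Si) counts −1, and each C–C bond counts 0.
C2 has one bond to C (0), one bond to C (0), one bond to O (+1), one bond to H (-1).
Oxidation state = 0 + 0 + 1 − 1 = 0.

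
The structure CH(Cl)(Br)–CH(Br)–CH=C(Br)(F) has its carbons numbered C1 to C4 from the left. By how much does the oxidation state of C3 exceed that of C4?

C3: 3C, 1H → 0 − 1 = -1
C4: 2C, 1F, 1Br → 0 + 1 + 1 = +2
Difference: -1 − (+2) = -3.

-3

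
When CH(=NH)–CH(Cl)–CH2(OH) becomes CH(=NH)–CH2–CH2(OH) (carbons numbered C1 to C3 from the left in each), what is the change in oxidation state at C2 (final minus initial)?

Before: C2 has 2 bonds to C, 1 bond to H, 1 bond to Cl → oxidation state 0.
After: C2 has 2 bonds to C, 2 bonds to H → oxidation state -2.
Δ = -2 − (0) = -2, so this is a reduction at C2.

-2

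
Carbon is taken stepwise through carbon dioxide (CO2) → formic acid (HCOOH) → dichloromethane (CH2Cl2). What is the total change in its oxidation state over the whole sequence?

Carbon oxidation states along the series — carbon dioxide: +4, formic acid: +2, dichloromethane: 0.
Net change = 0 − (+4) = -4.

-4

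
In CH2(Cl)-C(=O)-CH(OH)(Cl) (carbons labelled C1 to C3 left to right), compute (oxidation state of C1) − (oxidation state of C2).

-3

C1: 1C, 2H, 1Cl → 0 − 2 + 1 = -1
C2: 2C, 2O → 0 + 2 = +2
Difference: -1 − (+2) = -3.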